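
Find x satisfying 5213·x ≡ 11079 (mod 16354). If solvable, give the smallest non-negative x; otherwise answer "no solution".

gcd(5213, 16354):
16354 = 3×5213 + 715
5213 = 7×715 + 208
715 = 3×208 + 91
208 = 2×91 + 26
91 = 3×26 + 13
26 = 2×13 + 0
gcd = 13, but 13 ∤ 11079, so the congruence has no solution.

no solution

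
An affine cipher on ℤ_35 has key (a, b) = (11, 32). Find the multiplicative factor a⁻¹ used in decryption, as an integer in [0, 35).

gcd(35, 11) by repeated division:
35 = 3·11 + 2
11 = 5·2 + 1
2 = 2·1 + 0
gcd = 1, so the inverse exists. Back-substitute:
1 = 11 − 5·2
1 = −5·35 + 16·11
So 11·16 ≡ 1 (mod 35).

16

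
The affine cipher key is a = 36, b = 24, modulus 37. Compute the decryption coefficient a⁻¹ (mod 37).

36

Run Euclid on (37, 36):
37 = 1*36 + 1
36 = 36*1 + 0
The gcd is 1. Working backward:
1 = 37 − 36
Thus 36·(-1) ≡ 1 (mod 37); reducing, -1 mod 37 = 36.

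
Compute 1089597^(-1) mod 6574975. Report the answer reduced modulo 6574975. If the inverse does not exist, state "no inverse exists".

gcd(6574975, 1089597) by repeated division:
6574975 = 6*1089597 + 37393
1089597 = 29*37393 + 5200
37393 = 7*5200 + 993
5200 = 5*993 + 235
993 = 4*235 + 53
235 = 4*53 + 23
53 = 2*23 + 7
23 = 3*7 + 2
7 = 3*2 + 1
2 = 2*1 + 0
The gcd is 1. Working backward:
1 = 7 − 3·2
1 = −3·23 + 10·7
1 = 10·53 − 23·23
1 = −23·235 + 102·53
1 = 102·993 − 431·235
1 = −431·5200 + 2257·993
1 = 2257·37393 − 16230·5200
1 = −16230·1089597 + 472927·37393
1 = 472927·6574975 − 2853792·1089597
So 1089597·(-2853792) ≡ 1 (mod 6574975), and -2853792 ≡ 3721183 (mod 6574975).

3721183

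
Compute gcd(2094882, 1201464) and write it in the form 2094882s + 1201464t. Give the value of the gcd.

Euclidean algorithm:
2094882 = 1*1201464 + 893418
1201464 = 1*893418 + 308046
893418 = 2*308046 + 277326
308046 = 1*277326 + 30720
277326 = 9*30720 + 846
30720 = 36*846 + 264
846 = 3*264 + 54
264 = 4*54 + 48
54 = 1*48 + 6
48 = 8*6 + 0
gcd(2094882, 1201464) = 6.
Working backward:
6 = 54 − 48
6 = −264 + 5·54
6 = 5·846 − 16·264
6 = −16·30720 + 581·846
6 = 581·277326 − 5245·30720
6 = −5245·308046 + 5826·277326
6 = 5826·893418 − 16897·308046
6 = −16897·1201464 + 22723·893418
6 = 22723·2094882 − 39620·1201464
So 6 = (22723)·2094882 + (-39620)·1201464.

6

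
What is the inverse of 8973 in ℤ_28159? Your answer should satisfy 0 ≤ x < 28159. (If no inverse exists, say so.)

Run Euclid on (28159, 8973):
28159 = 3*8973 + 1240
8973 = 7*1240 + 293
1240 = 4*293 + 68
293 = 4*68 + 21
68 = 3*21 + 5
21 = 4*5 + 1
5 = 5*1 + 0
gcd = 1, so the inverse exists. Back-substitute:
1 = 21 − 4·5
1 = −4·68 + 13·21
1 = 13·293 − 56·68
1 = −56·1240 + 237·293
1 = 237·8973 − 1715·1240
1 = −1715·28159 + 5382·8973
So 8973·5382 ≡ 1 (mod 28159).

5382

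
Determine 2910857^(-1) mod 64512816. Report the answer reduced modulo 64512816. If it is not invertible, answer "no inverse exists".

15393257

Run Euclid on (64512816, 2910857):
64512816 = 22·2910857 + 473962
2910857 = 6·473962 + 67085
473962 = 7·67085 + 4367
67085 = 15·4367 + 1580
4367 = 2·1580 + 1207
1580 = 1·1207 + 373
1207 = 3·373 + 88
373 = 4·88 + 21
88 = 4·21 + 4
21 = 5·4 + 1
4 = 4·1 + 0
Since gcd(2910857, 64512816) = 1, back-substitute to write 1 as a combination:
1 = 21 − 5·4
1 = −5·88 + 21·21
1 = 21·373 − 89·88
1 = −89·1207 + 288·373
1 = 288·1580 − 377·1207
1 = −377·4367 + 1042·1580
1 = 1042·67085 − 16007·4367
1 = −16007·473962 + 113091·67085
1 = 113091·2910857 − 694553·473962
1 = −694553·64512816 + 15393257·2910857
So 2910857·15393257 ≡ 1 (mod 64512816).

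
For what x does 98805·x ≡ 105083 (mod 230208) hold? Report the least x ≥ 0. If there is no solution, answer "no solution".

no solution

gcd(98805, 230208):
230208 = 2×98805 + 32598
98805 = 3×32598 + 1011
32598 = 32×1011 + 246
1011 = 4×246 + 27
246 = 9×27 + 3
27 = 9×3 + 0
gcd = 3, but 3 ∤ 105083, so the congruence has no solution.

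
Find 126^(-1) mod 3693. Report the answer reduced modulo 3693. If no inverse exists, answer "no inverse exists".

no inverse exists

Compute gcd(126, 3693):
3693 = 29·126 + 39
126 = 3·39 + 9
39 = 4·9 + 3
9 = 3·3 + 0
gcd(126, 3693) = 3 ≠ 1, so 126 has no multiplicative inverse modulo 3693.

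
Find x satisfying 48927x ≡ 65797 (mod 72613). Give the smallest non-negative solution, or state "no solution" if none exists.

33655

First find gcd(48927, 72613):
72613 = 1×48927 + 23686
48927 = 2×23686 + 1555
23686 = 15×1555 + 361
1555 = 4×361 + 111
361 = 3×111 + 28
111 = 3×28 + 27
28 = 1×27 + 1
27 = 27×1 + 0
gcd = 1, so a unique solution mod 72613 exists.
Back-substitute for the Bézout coefficients:
1 = 28 − 27
1 = −111 + 4·28
1 = 4·361 − 13·111
1 = −13·1555 + 56·361
1 = 56·23686 − 853·1555
1 = −853·48927 + 1762·23686
1 = 1762·72613 − 2615·48927
So 48927·(-2615) ≡ 1 (mod 72613), giving 48927⁻¹ ≡ 69998.
x ≡ 48927⁻¹·65797 ≡ 69998·65797 ≡ 33655 (mod 72613).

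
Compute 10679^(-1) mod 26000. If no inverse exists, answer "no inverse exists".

gcd(26000, 10679) by repeated division:
26000 = 2·10679 + 4642
10679 = 2·4642 + 1395
4642 = 3·1395 + 457
1395 = 3·457 + 24
457 = 19·24 + 1
24 = 24·1 + 0
gcd = 1, so the inverse exists. Back-substitute:
1 = 457 − 19·24
1 = −19·1395 + 58·457
1 = 58·4642 − 193·1395
1 = −193·10679 + 444·4642
1 = 444·26000 − 1081·10679
Hence 10679⁻¹ ≡ -1081 ≡ 24919 (mod 26000).

24919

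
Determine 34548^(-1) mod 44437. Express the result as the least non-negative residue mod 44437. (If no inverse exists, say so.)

33940

Extended Euclidean algorithm:
44437 = 1·34548 + 9889
34548 = 3·9889 + 4881
9889 = 2·4881 + 127
4881 = 38·127 + 55
127 = 2·55 + 17
55 = 3·17 + 4
17 = 4·4 + 1
4 = 4·1 + 0
gcd = 1, so the inverse exists. Back-substitute:
1 = 17 − 4·4
1 = −4·55 + 13·17
1 = 13·127 − 30·55
1 = −30·4881 + 1153·127
1 = 1153·9889 − 2336·4881
1 = −2336·34548 + 8161·9889
1 = 8161·44437 − 10497·34548
Hence 34548⁻¹ ≡ -10497 ≡ 33940 (mod 44437).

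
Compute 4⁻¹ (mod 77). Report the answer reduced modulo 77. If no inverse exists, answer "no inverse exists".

Run Euclid on (77, 4):
77 = 19·4 + 1
4 = 4·1 + 0
The gcd is 1. Working backward:
1 = 77 − 19·4
So 4·(-19) ≡ 1 (mod 77), and -19 ≡ 58 (mod 77).

58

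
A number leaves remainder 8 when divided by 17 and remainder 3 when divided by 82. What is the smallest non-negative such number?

Write x = 8 + 17·k. Then 17·k ≡ 3 − 8 ≡ 77 (mod 82).
Need 17⁻¹ mod 82. Extended Euclid on (82, 17):
82 = 4·17 + 14
17 = 1·14 + 3
14 = 4·3 + 2
3 = 1·2 + 1
2 = 2·1 + 0
Back-substitute:
1 = 3 − 2
1 = −14 + 5·3
1 = 5·17 − 6·14
1 = −6·82 + 29·17
17⁻¹ ≡ 29 (mod 82), so k ≡ 29·77 ≡ 19 (mod 82).
x = 8 + 17·19 = 331.

331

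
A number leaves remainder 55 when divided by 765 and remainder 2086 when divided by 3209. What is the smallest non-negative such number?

Write x = 55 + 765·k. Then 765·k ≡ 2086 − 55 ≡ 2031 (mod 3209).
Need 765⁻¹ mod 3209. Extended Euclid on (3209, 765):
3209 = 4×765 + 149
765 = 5×149 + 20
149 = 7×20 + 9
20 = 2×9 + 2
9 = 4×2 + 1
2 = 2×1 + 0
Back-substitute:
1 = 9 − 4·2
1 = −4·20 + 9·9
1 = 9·149 − 67·20
1 = −67·765 + 344·149
1 = 344·3209 − 1443·765
765⁻¹ ≡ 1766 (mod 3209), so k ≡ 1766·2031 ≡ 2293 (mod 3209).
x = 55 + 765·2293 = 1754200.

1754200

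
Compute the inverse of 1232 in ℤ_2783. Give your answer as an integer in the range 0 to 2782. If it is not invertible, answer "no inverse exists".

Compute gcd(1232, 2783):
2783 = 2*1232 + 319
1232 = 3*319 + 275
319 = 1*275 + 44
275 = 6*44 + 11
44 = 4*11 + 0
The gcd is 11, not 1, hence no inverse exists.

no inverse exists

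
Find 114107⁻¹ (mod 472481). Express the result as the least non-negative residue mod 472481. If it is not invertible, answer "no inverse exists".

Extended Euclidean algorithm:
472481 = 4·114107 + 16053
114107 = 7·16053 + 1736
16053 = 9·1736 + 429
1736 = 4·429 + 20
429 = 21·20 + 9
20 = 2·9 + 2
9 = 4·2 + 1
2 = 2·1 + 0
Since gcd(114107, 472481) = 1, back-substitute to write 1 as a combination:
1 = 9 − 4·2
1 = −4·20 + 9·9
1 = 9·429 − 193·20
1 = −193·1736 + 781·429
1 = 781·16053 − 7222·1736
1 = −7222·114107 + 51335·16053
1 = 51335·472481 − 212562·114107
Thus 114107·(-212562) ≡ 1 (mod 472481); reducing, -212562 mod 472481 = 259919.

259919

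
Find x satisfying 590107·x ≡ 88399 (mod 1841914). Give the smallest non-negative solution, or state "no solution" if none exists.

First find gcd(590107, 1841914):
1841914 = 3·590107 + 71593
590107 = 8·71593 + 17363
71593 = 4·17363 + 2141
17363 = 8·2141 + 235
2141 = 9·235 + 26
235 = 9·26 + 1
26 = 26·1 + 0
gcd = 1, so a unique solution mod 1841914 exists.
Back-substitute for the Bézout coefficients:
1 = 235 − 9·26
1 = −9·2141 + 82·235
1 = 82·17363 − 665·2141
1 = −665·71593 + 2742·17363
1 = 2742·590107 − 22601·71593
1 = −22601·1841914 + 70545·590107
So 590107·(70545) ≡ 1 (mod 1841914), giving 590107⁻¹ ≡ 70545.
x ≡ 590107⁻¹·88399 ≡ 70545·88399 ≡ 1228565 (mod 1841914).

1228565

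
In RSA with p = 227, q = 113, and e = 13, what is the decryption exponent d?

φ(n) = (p−1)(q−1) = 226·112 = 25312.
Need d with 13·d ≡ 1 (mod 25312). Apply the extended Euclidean algorithm:
25312 = 1947×13 + 1
13 = 13×1 + 0
Back-substitute:
1 = 25312 − 1947·13
So 13·(-1947) ≡ 1 (mod 25312), hence d ≡ -1947 ≡ 23365 (mod 25312).

23365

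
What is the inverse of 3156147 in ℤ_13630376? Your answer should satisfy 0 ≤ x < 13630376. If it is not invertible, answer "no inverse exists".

gcd(13630376, 3156147) by repeated division:
13630376 = 4×3156147 + 1005788
3156147 = 3×1005788 + 138783
1005788 = 7×138783 + 34307
138783 = 4×34307 + 1555
34307 = 22×1555 + 97
1555 = 16×97 + 3
97 = 32×3 + 1
3 = 3×1 + 0
The gcd is 1. Working backward:
1 = 97 − 32·3
1 = −32·1555 + 513·97
1 = 513·34307 − 11318·1555
1 = −11318·138783 + 45785·34307
1 = 45785·1005788 − 331813·138783
1 = −331813·3156147 + 1041224·1005788
1 = 1041224·13630376 − 4496709·3156147
Thus 3156147·(-4496709) ≡ 1 (mod 13630376); reducing, -4496709 mod 13630376 = 9133667.

9133667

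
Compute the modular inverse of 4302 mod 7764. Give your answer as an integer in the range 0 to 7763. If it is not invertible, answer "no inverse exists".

no inverse exists

Euclidean algorithm on 7764, 4302:
7764 = 1·4302 + 3462
4302 = 1·3462 + 840
3462 = 4·840 + 102
840 = 8·102 + 24
102 = 4·24 + 6
24 = 4·6 + 0
The gcd is 6, not 1, hence no inverse exists.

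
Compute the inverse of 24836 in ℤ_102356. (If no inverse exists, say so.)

no inverse exists

Compute gcd(24836, 102356):
102356 = 4·24836 + 3012
24836 = 8·3012 + 740
3012 = 4·740 + 52
740 = 14·52 + 12
52 = 4·12 + 4
12 = 3·4 + 0
Since gcd = 4 > 1, 24836 is not a unit mod 102356.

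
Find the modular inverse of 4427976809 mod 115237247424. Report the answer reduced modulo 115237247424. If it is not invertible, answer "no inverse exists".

gcd(115237247424, 4427976809) by repeated division:
115237247424 = 26·4427976809 + 109850390
4427976809 = 40·109850390 + 33961209
109850390 = 3·33961209 + 7966763
33961209 = 4·7966763 + 2094157
7966763 = 3·2094157 + 1684292
2094157 = 1·1684292 + 409865
1684292 = 4·409865 + 44832
409865 = 9·44832 + 6377
44832 = 7·6377 + 193
6377 = 33·193 + 8
193 = 24·8 + 1
8 = 8·1 + 0
gcd = 1, so the inverse exists. Back-substitute:
1 = 193 − 24·8
1 = −24·6377 + 793·193
1 = 793·44832 − 5575·6377
1 = −5575·409865 + 50968·44832
1 = 50968·1684292 − 209447·409865
1 = −209447·2094157 + 260415·1684292
1 = 260415·7966763 − 990692·2094157
1 = −990692·33961209 + 4223183·7966763
1 = 4223183·109850390 − 13660241·33961209
1 = −13660241·4427976809 + 550632823·109850390
1 = 550632823·115237247424 − 14330113639·4427976809
So 4427976809·(-14330113639) ≡ 1 (mod 115237247424), and -14330113639 ≡ 100907133785 (mod 115237247424).

100907133785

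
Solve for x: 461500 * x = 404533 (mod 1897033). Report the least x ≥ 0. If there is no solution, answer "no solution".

482990

First find gcd(461500, 1897033):
1897033 = 4·461500 + 51033
461500 = 9·51033 + 2203
51033 = 23·2203 + 364
2203 = 6·364 + 19
364 = 19·19 + 3
19 = 6·3 + 1
3 = 3·1 + 0
gcd = 1, so a unique solution mod 1897033 exists.
Back-substitute for the Bézout coefficients:
1 = 19 − 6·3
1 = −6·364 + 115·19
1 = 115·2203 − 696·364
1 = −696·51033 + 16123·2203
1 = 16123·461500 − 145803·51033
1 = −145803·1897033 + 599335·461500
So 461500·(599335) ≡ 1 (mod 1897033), giving 461500⁻¹ ≡ 599335.
x ≡ 461500⁻¹·404533 ≡ 599335·404533 ≡ 482990 (mod 1897033).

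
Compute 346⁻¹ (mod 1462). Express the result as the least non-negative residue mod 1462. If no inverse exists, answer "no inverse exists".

no inverse exists

Euclidean algorithm on 1462, 346:
1462 = 4·346 + 78
346 = 4·78 + 34
78 = 2·34 + 10
34 = 3·10 + 4
10 = 2·4 + 2
4 = 2·2 + 0
Since gcd = 2 > 1, 346 is not a unit mod 1462.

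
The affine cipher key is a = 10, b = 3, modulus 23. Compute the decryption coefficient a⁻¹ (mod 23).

7

Run Euclid on (23, 10):
23 = 2×10 + 3
10 = 3×3 + 1
3 = 3×1 + 0
The gcd is 1. Working backward:
1 = 10 − 3·3
1 = −3·23 + 7·10
So 10·7 ≡ 1 (mod 23).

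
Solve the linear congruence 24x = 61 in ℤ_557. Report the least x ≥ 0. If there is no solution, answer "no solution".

First find gcd(24, 557):
557 = 23×24 + 5
24 = 4×5 + 4
5 = 1×4 + 1
4 = 4×1 + 0
gcd = 1, so a unique solution mod 557 exists.
Back-substitute for the Bézout coefficients:
1 = 5 − 4
1 = −24 + 5·5
1 = 5·557 − 116·24
So 24·(-116) ≡ 1 (mod 557), giving 24⁻¹ ≡ 441.
x ≡ 24⁻¹·61 ≡ 441·61 ≡ 165 (mod 557).

165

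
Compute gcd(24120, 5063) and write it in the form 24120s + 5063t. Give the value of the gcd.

Apply Euclid's algorithm to 24120 and 5063:
24120 = 4*5063 + 3868
5063 = 1*3868 + 1195
3868 = 3*1195 + 283
1195 = 4*283 + 63
283 = 4*63 + 31
63 = 2*31 + 1
31 = 31*1 + 0
gcd(24120, 5063) = 1.
Express as a combination:
1 = 63 − 2·31
1 = −2·283 + 9·63
1 = 9·1195 − 38·283
1 = −38·3868 + 123·1195
1 = 123·5063 − 161·3868
1 = −161·24120 + 767·5063
So 1 = (-161)·24120 + (767)·5063.

1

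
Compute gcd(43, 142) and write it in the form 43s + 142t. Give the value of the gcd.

1

Euclidean algorithm:
142 = 3*43 + 13
43 = 3*13 + 4
13 = 3*4 + 1
4 = 4*1 + 0
gcd(43, 142) = 1.
Back-substituting:
1 = 13 − 3·4
1 = −3·43 + 10·13
1 = 10·142 − 33·43
So 1 = (10)·142 + (-33)·43.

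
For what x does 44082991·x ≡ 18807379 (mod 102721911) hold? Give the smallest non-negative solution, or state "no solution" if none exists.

21904465

First find gcd(44082991, 102721911):
102721911 = 2×44082991 + 14555929
44082991 = 3×14555929 + 415204
14555929 = 35×415204 + 23789
415204 = 17×23789 + 10791
23789 = 2×10791 + 2207
10791 = 4×2207 + 1963
2207 = 1×1963 + 244
1963 = 8×244 + 11
244 = 22×11 + 2
11 = 5×2 + 1
2 = 2×1 + 0
gcd = 1, so a unique solution mod 102721911 exists.
Back-substitute for the Bézout coefficients:
1 = 11 − 5·2
1 = −5·244 + 111·11
1 = 111·1963 − 893·244
1 = −893·2207 + 1004·1963
1 = 1004·10791 − 4909·2207
1 = −4909·23789 + 10822·10791
1 = 10822·415204 − 188883·23789
1 = −188883·14555929 + 6621727·415204
1 = 6621727·44082991 − 20054064·14555929
1 = −20054064·102721911 + 46729855·44082991
So 44082991·(46729855) ≡ 1 (mod 102721911), giving 44082991⁻¹ ≡ 46729855.
x ≡ 44082991⁻¹·18807379 ≡ 46729855·18807379 ≡ 21904465 (mod 102721911).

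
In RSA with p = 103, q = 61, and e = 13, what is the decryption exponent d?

φ(n) = (p−1)(q−1) = 102·60 = 6120.
Need d with 13·d ≡ 1 (mod 6120). Apply the extended Euclidean algorithm:
6120 = 470*13 + 10
13 = 1*10 + 3
10 = 3*3 + 1
3 = 3*1 + 0
Back-substitute:
1 = 10 − 3·3
1 = −3·13 + 4·10
1 = 4·6120 − 1883·13
So 13·(-1883) ≡ 1 (mod 6120), hence d ≡ -1883 ≡ 4237 (mod 6120).

4237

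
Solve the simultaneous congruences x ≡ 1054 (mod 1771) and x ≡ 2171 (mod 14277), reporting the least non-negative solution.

87833

Write x = 1054 + 1771·k. Then 1771·k ≡ 2171 − 1054 ≡ 1117 (mod 14277).
Need 1771⁻¹ mod 14277. Extended Euclid on (14277, 1771):
14277 = 8*1771 + 109
1771 = 16*109 + 27
109 = 4*27 + 1
27 = 27*1 + 0
Back-substitute:
1 = 109 − 4·27
1 = −4·1771 + 65·109
1 = 65·14277 − 524·1771
1771⁻¹ ≡ 13753 (mod 14277), so k ≡ 13753·1117 ≡ 49 (mod 14277).
x = 1054 + 1771·49 = 87833.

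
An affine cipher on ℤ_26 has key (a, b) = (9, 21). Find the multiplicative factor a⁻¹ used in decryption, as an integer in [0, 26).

3

Run Euclid on (26, 9):
26 = 2*9 + 8
9 = 1*8 + 1
8 = 8*1 + 0
The gcd is 1. Working backward:
1 = 9 − 8
1 = −26 + 3·9
So 9·3 ≡ 1 (mod 26).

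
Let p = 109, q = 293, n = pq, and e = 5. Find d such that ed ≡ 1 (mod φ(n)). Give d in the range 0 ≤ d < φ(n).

25229

φ(n) = (p−1)(q−1) = 108·292 = 31536.
Need d with 5·d ≡ 1 (mod 31536). Apply the extended Euclidean algorithm:
31536 = 6307*5 + 1
5 = 5*1 + 0
Back-substitute:
1 = 31536 − 6307·5
So 5·(-6307) ≡ 1 (mod 31536), hence d ≡ -6307 ≡ 25229 (mod 31536).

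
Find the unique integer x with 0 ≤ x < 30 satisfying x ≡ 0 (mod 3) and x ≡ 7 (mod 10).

Write x = 0 + 3·k. Then 3·k ≡ 7 − 0 ≡ 7 (mod 10).
Need 3⁻¹ mod 10. Extended Euclid on (10, 3):
10 = 3*3 + 1
3 = 3*1 + 0
Back-substitute:
1 = 10 − 3·3
3⁻¹ ≡ 7 (mod 10), so k ≡ 7·7 ≡ 9 (mod 10).
x = 0 + 3·9 = 27.

27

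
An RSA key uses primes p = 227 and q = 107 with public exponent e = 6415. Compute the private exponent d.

239

φ(n) = (p−1)(q−1) = 226·106 = 23956.
Need d with 6415·d ≡ 1 (mod 23956). Apply the extended Euclidean algorithm:
23956 = 3·6415 + 4711
6415 = 1·4711 + 1704
4711 = 2·1704 + 1303
1704 = 1·1303 + 401
1303 = 3·401 + 100
401 = 4·100 + 1
100 = 100·1 + 0
Back-substitute:
1 = 401 − 4·100
1 = −4·1303 + 13·401
1 = 13·1704 − 17·1303
1 = −17·4711 + 47·1704
1 = 47·6415 − 64·4711
1 = −64·23956 + 239·6415
So 6415·239 ≡ 1 (mod 23956), hence d = 239.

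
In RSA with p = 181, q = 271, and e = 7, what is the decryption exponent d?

φ(n) = (p−1)(q−1) = 180·270 = 48600.
Need d with 7·d ≡ 1 (mod 48600). Apply the extended Euclidean algorithm:
48600 = 6942×7 + 6
7 = 1×6 + 1
6 = 6×1 + 0
Back-substitute:
1 = 7 − 6
1 = −48600 + 6943·7
So 7·6943 ≡ 1 (mod 48600), hence d = 6943.

6943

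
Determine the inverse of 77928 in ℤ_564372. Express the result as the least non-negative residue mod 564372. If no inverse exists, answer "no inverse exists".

no inverse exists

Compute gcd(77928, 564372):
564372 = 7·77928 + 18876
77928 = 4·18876 + 2424
18876 = 7·2424 + 1908
2424 = 1·1908 + 516
1908 = 3·516 + 360
516 = 1·360 + 156
360 = 2·156 + 48
156 = 3·48 + 12
48 = 4·12 + 0
The gcd is 12, not 1, hence no inverse exists.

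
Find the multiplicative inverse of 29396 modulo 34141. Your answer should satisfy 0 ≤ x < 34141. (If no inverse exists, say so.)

28500

Extended Euclidean algorithm:
34141 = 1×29396 + 4745
29396 = 6×4745 + 926
4745 = 5×926 + 115
926 = 8×115 + 6
115 = 19×6 + 1
6 = 6×1 + 0
The gcd is 1. Working backward:
1 = 115 − 19·6
1 = −19·926 + 153·115
1 = 153·4745 − 784·926
1 = −784·29396 + 4857·4745
1 = 4857·34141 − 5641·29396
Thus 29396·(-5641) ≡ 1 (mod 34141); reducing, -5641 mod 34141 = 28500.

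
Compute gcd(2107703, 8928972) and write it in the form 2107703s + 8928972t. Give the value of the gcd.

Repeated division:
8928972 = 4×2107703 + 498160
2107703 = 4×498160 + 115063
498160 = 4×115063 + 37908
115063 = 3×37908 + 1339
37908 = 28×1339 + 416
1339 = 3×416 + 91
416 = 4×91 + 52
91 = 1×52 + 39
52 = 1×39 + 13
39 = 3×13 + 0
gcd(2107703, 8928972) = 13.
Back-substituting:
13 = 52 − 39
13 = −91 + 2·52
13 = 2·416 − 9·91
13 = −9·1339 + 29·416
13 = 29·37908 − 821·1339
13 = −821·115063 + 2492·37908
13 = 2492·498160 − 10789·115063
13 = −10789·2107703 + 45648·498160
13 = 45648·8928972 − 193381·2107703
So 13 = (45648)·8928972 + (-193381)·2107703.

13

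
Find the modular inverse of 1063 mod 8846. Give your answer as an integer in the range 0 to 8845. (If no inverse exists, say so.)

957

Apply the Euclidean algorithm to 8846 and 1063:
8846 = 8*1063 + 342
1063 = 3*342 + 37
342 = 9*37 + 9
37 = 4*9 + 1
9 = 9*1 + 0
gcd = 1, so the inverse exists. Back-substitute:
1 = 37 − 4·9
1 = −4·342 + 37·37
1 = 37·1063 − 115·342
1 = −115·8846 + 957·1063
So 1063·957 ≡ 1 (mod 8846).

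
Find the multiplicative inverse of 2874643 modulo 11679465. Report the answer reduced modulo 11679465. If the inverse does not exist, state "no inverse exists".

Extended Euclidean algorithm:
11679465 = 4×2874643 + 180893
2874643 = 15×180893 + 161248
180893 = 1×161248 + 19645
161248 = 8×19645 + 4088
19645 = 4×4088 + 3293
4088 = 1×3293 + 795
3293 = 4×795 + 113
795 = 7×113 + 4
113 = 28×4 + 1
4 = 4×1 + 0
Since gcd(2874643, 11679465) = 1, back-substitute to write 1 as a combination:
1 = 113 − 28·4
1 = −28·795 + 197·113
1 = 197·3293 − 816·795
1 = −816·4088 + 1013·3293
1 = 1013·19645 − 4868·4088
1 = −4868·161248 + 39957·19645
1 = 39957·180893 − 44825·161248
1 = −44825·2874643 + 712332·180893
1 = 712332·11679465 − 2894153·2874643
Hence 2874643⁻¹ ≡ -2894153 ≡ 8785312 (mod 11679465).

8785312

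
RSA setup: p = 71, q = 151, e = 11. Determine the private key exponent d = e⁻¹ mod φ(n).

φ(n) = (p−1)(q−1) = 70·150 = 10500.
Need d with 11·d ≡ 1 (mod 10500). Apply the extended Euclidean algorithm:
10500 = 954*11 + 6
11 = 1*6 + 5
6 = 1*5 + 1
5 = 5*1 + 0
Back-substitute:
1 = 6 − 5
1 = −11 + 2·6
1 = 2·10500 − 1909·11
So 11·(-1909) ≡ 1 (mod 10500), hence d ≡ -1909 ≡ 8591 (mod 10500).

8591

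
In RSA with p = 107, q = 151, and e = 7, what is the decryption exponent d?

φ(n) = (p−1)(q−1) = 106·150 = 15900.
Need d with 7·d ≡ 1 (mod 15900). Apply the extended Euclidean algorithm:
15900 = 2271·7 + 3
7 = 2·3 + 1
3 = 3·1 + 0
Back-substitute:
1 = 7 − 2·3
1 = −2·15900 + 4543·7
So 7·4543 ≡ 1 (mod 15900), hence d = 4543.

4543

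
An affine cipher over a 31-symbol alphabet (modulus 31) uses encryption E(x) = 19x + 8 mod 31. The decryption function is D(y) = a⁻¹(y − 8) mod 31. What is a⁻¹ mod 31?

Extended Euclidean algorithm:
31 = 1*19 + 12
19 = 1*12 + 7
12 = 1*7 + 5
7 = 1*5 + 2
5 = 2*2 + 1
2 = 2*1 + 0
The gcd is 1. Working backward:
1 = 5 − 2·2
1 = −2·7 + 3·5
1 = 3·12 − 5·7
1 = −5·19 + 8·12
1 = 8·31 − 13·19
Thus 19·(-13) ≡ 1 (mod 31); reducing, -13 mod 31 = 18.

18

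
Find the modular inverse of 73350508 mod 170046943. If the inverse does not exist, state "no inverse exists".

Euclidean algorithm on 170046943, 73350508:
170046943 = 2·73350508 + 23345927
73350508 = 3·23345927 + 3312727
23345927 = 7·3312727 + 156838
3312727 = 21·156838 + 19129
156838 = 8·19129 + 3806
19129 = 5·3806 + 99
3806 = 38·99 + 44
99 = 2·44 + 11
44 = 4·11 + 0
The gcd is 11, not 1, hence no inverse exists.

no inverse exists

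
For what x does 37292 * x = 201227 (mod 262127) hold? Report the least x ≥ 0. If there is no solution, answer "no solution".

First find gcd(37292, 262127):
262127 = 7·37292 + 1083
37292 = 34·1083 + 470
1083 = 2·470 + 143
470 = 3·143 + 41
143 = 3·41 + 20
41 = 2·20 + 1
20 = 20·1 + 0
gcd = 1, so a unique solution mod 262127 exists.
Back-substitute for the Bézout coefficients:
1 = 41 − 2·20
1 = −2·143 + 7·41
1 = 7·470 − 23·143
1 = −23·1083 + 53·470
1 = 53·37292 − 1825·1083
1 = −1825·262127 + 12828·37292
So 37292·(12828) ≡ 1 (mod 262127), giving 37292⁻¹ ≡ 12828.
x ≡ 37292⁻¹·201227 ≡ 12828·201227 ≡ 175387 (mod 262127).

175387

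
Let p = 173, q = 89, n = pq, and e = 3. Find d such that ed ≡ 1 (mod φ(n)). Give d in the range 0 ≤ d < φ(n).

φ(n) = (p−1)(q−1) = 172·88 = 15136.
Need d with 3·d ≡ 1 (mod 15136). Apply the extended Euclidean algorithm:
15136 = 5045*3 + 1
3 = 3*1 + 0
Back-substitute:
1 = 15136 − 5045·3
So 3·(-5045) ≡ 1 (mod 15136), hence d ≡ -5045 ≡ 10091 (mod 15136).

10091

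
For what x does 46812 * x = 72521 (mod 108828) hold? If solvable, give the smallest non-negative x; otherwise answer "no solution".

gcd(46812, 108828):
108828 = 2×46812 + 15204
46812 = 3×15204 + 1200
15204 = 12×1200 + 804
1200 = 1×804 + 396
804 = 2×396 + 12
396 = 33×12 + 0
gcd = 12, but 12 ∤ 72521, so the congruence has no solution.

no solution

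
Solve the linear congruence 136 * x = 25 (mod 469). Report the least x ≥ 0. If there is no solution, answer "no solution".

314

First find gcd(136, 469):
469 = 3*136 + 61
136 = 2*61 + 14
61 = 4*14 + 5
14 = 2*5 + 4
5 = 1*4 + 1
4 = 4*1 + 0
gcd = 1, so a unique solution mod 469 exists.
Back-substitute for the Bézout coefficients:
1 = 5 − 4
1 = −14 + 3·5
1 = 3·61 − 13·14
1 = −13·136 + 29·61
1 = 29·469 − 100·136
So 136·(-100) ≡ 1 (mod 469), giving 136⁻¹ ≡ 369.
x ≡ 136⁻¹·25 ≡ 369·25 ≡ 314 (mod 469).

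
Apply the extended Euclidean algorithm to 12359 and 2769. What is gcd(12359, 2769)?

Euclidean algorithm:
12359 = 4×2769 + 1283
2769 = 2×1283 + 203
1283 = 6×203 + 65
203 = 3×65 + 8
65 = 8×8 + 1
8 = 8×1 + 0
gcd(12359, 2769) = 1.
Express as a combination:
1 = 65 − 8·8
1 = −8·203 + 25·65
1 = 25·1283 − 158·203
1 = −158·2769 + 341·1283
1 = 341·12359 − 1522·2769
So 1 = (341)·12359 + (-1522)·2769.

1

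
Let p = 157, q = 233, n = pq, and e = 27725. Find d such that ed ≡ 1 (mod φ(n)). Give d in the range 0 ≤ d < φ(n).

28421

φ(n) = (p−1)(q−1) = 156·232 = 36192.
Need d with 27725·d ≡ 1 (mod 36192). Apply the extended Euclidean algorithm:
36192 = 1×27725 + 8467
27725 = 3×8467 + 2324
8467 = 3×2324 + 1495
2324 = 1×1495 + 829
1495 = 1×829 + 666
829 = 1×666 + 163
666 = 4×163 + 14
163 = 11×14 + 9
14 = 1×9 + 5
9 = 1×5 + 4
5 = 1×4 + 1
4 = 4×1 + 0
Back-substitute:
1 = 5 − 4
1 = −9 + 2·5
1 = 2·14 − 3·9
1 = −3·163 + 35·14
1 = 35·666 − 143·163
1 = −143·829 + 178·666
1 = 178·1495 − 321·829
1 = −321·2324 + 499·1495
1 = 499·8467 − 1818·2324
1 = −1818·27725 + 5953·8467
1 = 5953·36192 − 7771·27725
So 27725·(-7771) ≡ 1 (mod 36192), hence d ≡ -7771 ≡ 28421 (mod 36192).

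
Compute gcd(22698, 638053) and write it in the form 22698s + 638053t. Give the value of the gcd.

13

Apply Euclid's algorithm to 638053 and 22698:
638053 = 28·22698 + 2509
22698 = 9·2509 + 117
2509 = 21·117 + 52
117 = 2·52 + 13
52 = 4·13 + 0
gcd(22698, 638053) = 13.
Back-substituting:
13 = 117 − 2·52
13 = −2·2509 + 43·117
13 = 43·22698 − 389·2509
13 = −389·638053 + 10935·22698
So 13 = (-389)·638053 + (10935)·22698.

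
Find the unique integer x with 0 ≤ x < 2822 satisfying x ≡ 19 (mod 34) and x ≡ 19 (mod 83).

19

Write x = 19 + 34·k. Then 34·k ≡ 19 − 19 ≡ 0 (mod 83).
Need 34⁻¹ mod 83. Extended Euclid on (83, 34):
83 = 2×34 + 15
34 = 2×15 + 4
15 = 3×4 + 3
4 = 1×3 + 1
3 = 3×1 + 0
Back-substitute:
1 = 4 − 3
1 = −15 + 4·4
1 = 4·34 − 9·15
1 = −9·83 + 22·34
34⁻¹ ≡ 22 (mod 83), so k ≡ 22·0 ≡ 0 (mod 83).
x = 19 + 34·0 = 19.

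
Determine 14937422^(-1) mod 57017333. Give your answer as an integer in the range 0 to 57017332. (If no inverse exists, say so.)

47729473

gcd(57017333, 14937422) by repeated division:
57017333 = 3*14937422 + 12205067
14937422 = 1*12205067 + 2732355
12205067 = 4*2732355 + 1275647
2732355 = 2*1275647 + 181061
1275647 = 7*181061 + 8220
181061 = 22*8220 + 221
8220 = 37*221 + 43
221 = 5*43 + 6
43 = 7*6 + 1
6 = 6*1 + 0
gcd = 1, so the inverse exists. Back-substitute:
1 = 43 − 7·6
1 = −7·221 + 36·43
1 = 36·8220 − 1339·221
1 = −1339·181061 + 29494·8220
1 = 29494·1275647 − 207797·181061
1 = −207797·2732355 + 445088·1275647
1 = 445088·12205067 − 1988149·2732355
1 = −1988149·14937422 + 2433237·12205067
1 = 2433237·57017333 − 9287860·14937422
So 14937422·(-9287860) ≡ 1 (mod 57017333), and -9287860 ≡ 47729473 (mod 57017333).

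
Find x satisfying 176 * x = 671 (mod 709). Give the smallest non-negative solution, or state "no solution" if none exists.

314

First find gcd(176, 709):
709 = 4·176 + 5
176 = 35·5 + 1
5 = 5·1 + 0
gcd = 1, so a unique solution mod 709 exists.
Back-substitute for the Bézout coefficients:
1 = 176 − 35·5
1 = −35·709 + 141·176
So 176·(141) ≡ 1 (mod 709), giving 176⁻¹ ≡ 141.
x ≡ 176⁻¹·671 ≡ 141·671 ≡ 314 (mod 709).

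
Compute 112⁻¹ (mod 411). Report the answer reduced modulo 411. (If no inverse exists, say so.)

400

gcd(411, 112) by repeated division:
411 = 3*112 + 75
112 = 1*75 + 37
75 = 2*37 + 1
37 = 37*1 + 0
gcd = 1, so the inverse exists. Back-substitute:
1 = 75 − 2·37
1 = −2·112 + 3·75
1 = 3·411 − 11·112
Hence 112⁻¹ ≡ -11 ≡ 400 (mod 411).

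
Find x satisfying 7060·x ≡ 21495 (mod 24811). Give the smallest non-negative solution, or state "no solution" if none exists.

First find gcd(7060, 24811):
24811 = 3·7060 + 3631
7060 = 1·3631 + 3429
3631 = 1·3429 + 202
3429 = 16·202 + 197
202 = 1·197 + 5
197 = 39·5 + 2
5 = 2·2 + 1
2 = 2·1 + 0
gcd = 1, so a unique solution mod 24811 exists.
Back-substitute for the Bézout coefficients:
1 = 5 − 2·2
1 = −2·197 + 79·5
1 = 79·202 − 81·197
1 = −81·3429 + 1375·202
1 = 1375·3631 − 1456·3429
1 = −1456·7060 + 2831·3631
1 = 2831·24811 − 9949·7060
So 7060·(-9949) ≡ 1 (mod 24811), giving 7060⁻¹ ≡ 14862.
x ≡ 7060⁻¹·21495 ≡ 14862·21495 ≡ 17065 (mod 24811).

17065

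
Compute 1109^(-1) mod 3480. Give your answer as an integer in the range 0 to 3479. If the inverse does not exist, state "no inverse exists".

Apply the Euclidean algorithm to 3480 and 1109:
3480 = 3·1109 + 153
1109 = 7·153 + 38
153 = 4·38 + 1
38 = 38·1 + 0
Since gcd(1109, 3480) = 1, back-substitute to write 1 as a combination:
1 = 153 − 4·38
1 = −4·1109 + 29·153
1 = 29·3480 − 91·1109
Thus 1109·(-91) ≡ 1 (mod 3480); reducing, -91 mod 3480 = 3389.

3389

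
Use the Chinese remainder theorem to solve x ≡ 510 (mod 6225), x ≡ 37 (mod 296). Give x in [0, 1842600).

Write x = 510 + 6225·k. Then 6225·k ≡ 37 − 510 ≡ 119 (mod 296).
Need 6225⁻¹ mod 296. Extended Euclid on (296, 9):
296 = 32×9 + 8
9 = 1×8 + 1
8 = 8×1 + 0
Back-substitute:
1 = 9 − 8
1 = −296 + 33·9
6225⁻¹ ≡ 33 (mod 296), so k ≡ 33·119 ≡ 79 (mod 296).
x = 510 + 6225·79 = 492285.

492285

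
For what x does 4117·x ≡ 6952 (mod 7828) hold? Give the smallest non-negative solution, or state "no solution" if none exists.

First find gcd(4117, 7828):
7828 = 1·4117 + 3711
4117 = 1·3711 + 406
3711 = 9·406 + 57
406 = 7·57 + 7
57 = 8·7 + 1
7 = 7·1 + 0
gcd = 1, so a unique solution mod 7828 exists.
Back-substitute for the Bézout coefficients:
1 = 57 − 8·7
1 = −8·406 + 57·57
1 = 57·3711 − 521·406
1 = −521·4117 + 578·3711
1 = 578·7828 − 1099·4117
So 4117·(-1099) ≡ 1 (mod 7828), giving 4117⁻¹ ≡ 6729.
x ≡ 4117⁻¹·6952 ≡ 6729·6952 ≡ 7708 (mod 7828).

7708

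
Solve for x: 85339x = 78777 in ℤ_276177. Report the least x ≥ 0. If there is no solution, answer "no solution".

First find gcd(85339, 276177):
276177 = 3*85339 + 20160
85339 = 4*20160 + 4699
20160 = 4*4699 + 1364
4699 = 3*1364 + 607
1364 = 2*607 + 150
607 = 4*150 + 7
150 = 21*7 + 3
7 = 2*3 + 1
3 = 3*1 + 0
gcd = 1, so a unique solution mod 276177 exists.
Back-substitute for the Bézout coefficients:
1 = 7 − 2·3
1 = −2·150 + 43·7
1 = 43·607 − 174·150
1 = −174·1364 + 391·607
1 = 391·4699 − 1347·1364
1 = −1347·20160 + 5779·4699
1 = 5779·85339 − 24463·20160
1 = −24463·276177 + 79168·85339
So 85339·(79168) ≡ 1 (mod 276177), giving 85339⁻¹ ≡ 79168.
x ≡ 85339⁻¹·78777 ≡ 79168·78777 ≡ 264699 (mod 276177).

264699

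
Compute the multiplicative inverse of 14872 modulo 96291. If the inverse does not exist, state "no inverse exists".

no inverse exists

Euclidean algorithm on 96291, 14872:
96291 = 6*14872 + 7059
14872 = 2*7059 + 754
7059 = 9*754 + 273
754 = 2*273 + 208
273 = 1*208 + 65
208 = 3*65 + 13
65 = 5*13 + 0
gcd(14872, 96291) = 13 ≠ 1, so 14872 has no multiplicative inverse modulo 96291.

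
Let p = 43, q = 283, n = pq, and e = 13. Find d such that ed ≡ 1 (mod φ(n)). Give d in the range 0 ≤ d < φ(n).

10933

φ(n) = (p−1)(q−1) = 42·282 = 11844.
Need d with 13·d ≡ 1 (mod 11844). Apply the extended Euclidean algorithm:
11844 = 911*13 + 1
13 = 13*1 + 0
Back-substitute:
1 = 11844 − 911·13
So 13·(-911) ≡ 1 (mod 11844), hence d ≡ -911 ≡ 10933 (mod 11844).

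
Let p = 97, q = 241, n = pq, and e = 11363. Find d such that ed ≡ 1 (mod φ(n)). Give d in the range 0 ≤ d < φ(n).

φ(n) = (p−1)(q−1) = 96·240 = 23040.
Need d with 11363·d ≡ 1 (mod 23040). Apply the extended Euclidean algorithm:
23040 = 2*11363 + 314
11363 = 36*314 + 59
314 = 5*59 + 19
59 = 3*19 + 2
19 = 9*2 + 1
2 = 2*1 + 0
Back-substitute:
1 = 19 − 9·2
1 = −9·59 + 28·19
1 = 28·314 − 149·59
1 = −149·11363 + 5392·314
1 = 5392·23040 − 10933·11363
So 11363·(-10933) ≡ 1 (mod 23040), hence d ≡ -10933 ≡ 12107 (mod 23040).

12107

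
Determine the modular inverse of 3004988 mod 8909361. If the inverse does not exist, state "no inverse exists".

Run Euclid on (8909361, 3004988):
8909361 = 2×3004988 + 2899385
3004988 = 1×2899385 + 105603
2899385 = 27×105603 + 48104
105603 = 2×48104 + 9395
48104 = 5×9395 + 1129
9395 = 8×1129 + 363
1129 = 3×363 + 40
363 = 9×40 + 3
40 = 13×3 + 1
3 = 3×1 + 0
The gcd is 1. Working backward:
1 = 40 − 13·3
1 = −13·363 + 118·40
1 = 118·1129 − 367·363
1 = −367·9395 + 3054·1129
1 = 3054·48104 − 15637·9395
1 = −15637·105603 + 34328·48104
1 = 34328·2899385 − 942493·105603
1 = −942493·3004988 + 976821·2899385
1 = 976821·8909361 − 2896135·3004988
Thus 3004988·(-2896135) ≡ 1 (mod 8909361); reducing, -2896135 mod 8909361 = 6013226.

6013226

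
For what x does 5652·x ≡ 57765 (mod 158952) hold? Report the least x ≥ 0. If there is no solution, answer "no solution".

gcd(5652, 158952):
158952 = 28×5652 + 696
5652 = 8×696 + 84
696 = 8×84 + 24
84 = 3×24 + 12
24 = 2×12 + 0
gcd = 12, but 12 ∤ 57765, so the congruence has no solution.

no solution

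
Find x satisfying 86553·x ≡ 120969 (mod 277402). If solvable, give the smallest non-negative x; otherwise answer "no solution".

First find gcd(86553, 277402):
277402 = 3×86553 + 17743
86553 = 4×17743 + 15581
17743 = 1×15581 + 2162
15581 = 7×2162 + 447
2162 = 4×447 + 374
447 = 1×374 + 73
374 = 5×73 + 9
73 = 8×9 + 1
9 = 9×1 + 0
gcd = 1, so a unique solution mod 277402 exists.
Back-substitute for the Bézout coefficients:
1 = 73 − 8·9
1 = −8·374 + 41·73
1 = 41·447 − 49·374
1 = −49·2162 + 237·447
1 = 237·15581 − 1708·2162
1 = −1708·17743 + 1945·15581
1 = 1945·86553 − 9488·17743
1 = −9488·277402 + 30409·86553
So 86553·(30409) ≡ 1 (mod 277402), giving 86553⁻¹ ≡ 30409.
x ≡ 86553⁻¹·120969 ≡ 30409·120969 ≡ 195801 (mod 277402).

195801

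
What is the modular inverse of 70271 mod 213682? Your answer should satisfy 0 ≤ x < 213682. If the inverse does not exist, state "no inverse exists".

gcd(213682, 70271) by repeated division:
213682 = 3×70271 + 2869
70271 = 24×2869 + 1415
2869 = 2×1415 + 39
1415 = 36×39 + 11
39 = 3×11 + 6
11 = 1×6 + 5
6 = 1×5 + 1
5 = 5×1 + 0
Since gcd(70271, 213682) = 1, back-substitute to write 1 as a combination:
1 = 6 − 5
1 = −11 + 2·6
1 = 2·39 − 7·11
1 = −7·1415 + 254·39
1 = 254·2869 − 515·1415
1 = −515·70271 + 12614·2869
1 = 12614·213682 − 38357·70271
Hence 70271⁻¹ ≡ -38357 ≡ 175325 (mod 213682).

175325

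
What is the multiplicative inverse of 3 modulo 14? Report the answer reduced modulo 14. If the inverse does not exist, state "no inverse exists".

5

Apply the Euclidean algorithm to 14 and 3:
14 = 4×3 + 2
3 = 1×2 + 1
2 = 2×1 + 0
The gcd is 1. Working backward:
1 = 3 − 2
1 = −14 + 5·3
So 3·5 ≡ 1 (mod 14).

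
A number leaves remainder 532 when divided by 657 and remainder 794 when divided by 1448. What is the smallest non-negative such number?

367138

Write x = 532 + 657·k. Then 657·k ≡ 794 − 532 ≡ 262 (mod 1448).
Need 657⁻¹ mod 1448. Extended Euclid on (1448, 657):
1448 = 2·657 + 134
657 = 4·134 + 121
134 = 1·121 + 13
121 = 9·13 + 4
13 = 3·4 + 1
4 = 4·1 + 0
Back-substitute:
1 = 13 − 3·4
1 = −3·121 + 28·13
1 = 28·134 − 31·121
1 = −31·657 + 152·134
1 = 152·1448 − 335·657
657⁻¹ ≡ 1113 (mod 1448), so k ≡ 1113·262 ≡ 558 (mod 1448).
x = 532 + 657·558 = 367138.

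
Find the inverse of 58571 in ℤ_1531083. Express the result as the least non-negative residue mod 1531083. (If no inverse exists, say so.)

Extended Euclidean algorithm:
1531083 = 26×58571 + 8237
58571 = 7×8237 + 912
8237 = 9×912 + 29
912 = 31×29 + 13
29 = 2×13 + 3
13 = 4×3 + 1
3 = 3×1 + 0
The gcd is 1. Working backward:
1 = 13 − 4·3
1 = −4·29 + 9·13
1 = 9·912 − 283·29
1 = −283·8237 + 2556·912
1 = 2556·58571 − 18175·8237
1 = −18175·1531083 + 475106·58571
So 58571·475106 ≡ 1 (mod 1531083).

475106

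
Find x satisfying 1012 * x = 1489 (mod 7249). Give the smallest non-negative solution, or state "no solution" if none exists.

no solution

gcd(1012, 7249):
7249 = 7·1012 + 165
1012 = 6·165 + 22
165 = 7·22 + 11
22 = 2·11 + 0
gcd = 11, but 11 ∤ 1489, so the congruence has no solution.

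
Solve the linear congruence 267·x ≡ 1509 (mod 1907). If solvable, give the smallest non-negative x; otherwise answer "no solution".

1077

First find gcd(267, 1907):
1907 = 7·267 + 38
267 = 7·38 + 1
38 = 38·1 + 0
gcd = 1, so a unique solution mod 1907 exists.
Back-substitute for the Bézout coefficients:
1 = 267 − 7·38
1 = −7·1907 + 50·267
So 267·(50) ≡ 1 (mod 1907), giving 267⁻¹ ≡ 50.
x ≡ 267⁻¹·1509 ≡ 50·1509 ≡ 1077 (mod 1907).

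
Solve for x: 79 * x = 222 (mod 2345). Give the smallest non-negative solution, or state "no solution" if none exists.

923

First find gcd(79, 2345):
2345 = 29*79 + 54
79 = 1*54 + 25
54 = 2*25 + 4
25 = 6*4 + 1
4 = 4*1 + 0
gcd = 1, so a unique solution mod 2345 exists.
Back-substitute for the Bézout coefficients:
1 = 25 − 6·4
1 = −6·54 + 13·25
1 = 13·79 − 19·54
1 = −19·2345 + 564·79
So 79·(564) ≡ 1 (mod 2345), giving 79⁻¹ ≡ 564.
x ≡ 79⁻¹·222 ≡ 564·222 ≡ 923 (mod 2345).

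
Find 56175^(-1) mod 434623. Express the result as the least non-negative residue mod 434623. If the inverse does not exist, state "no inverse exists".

Euclidean algorithm on 434623, 56175:
434623 = 7·56175 + 41398
56175 = 1·41398 + 14777
41398 = 2·14777 + 11844
14777 = 1·11844 + 2933
11844 = 4·2933 + 112
2933 = 26·112 + 21
112 = 5·21 + 7
21 = 3·7 + 0
The gcd is 7, not 1, hence no inverse exists.

no inverse exists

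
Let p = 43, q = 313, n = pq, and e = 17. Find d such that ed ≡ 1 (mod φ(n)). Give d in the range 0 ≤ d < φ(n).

4625

φ(n) = (p−1)(q−1) = 42·312 = 13104.
Need d with 17·d ≡ 1 (mod 13104). Apply the extended Euclidean algorithm:
13104 = 770·17 + 14
17 = 1·14 + 3
14 = 4·3 + 2
3 = 1·2 + 1
2 = 2·1 + 0
Back-substitute:
1 = 3 − 2
1 = −14 + 5·3
1 = 5·17 − 6·14
1 = −6·13104 + 4625·17
So 17·4625 ≡ 1 (mod 13104), hence d = 4625.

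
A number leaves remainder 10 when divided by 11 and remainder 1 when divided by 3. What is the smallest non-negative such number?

10

Write x = 10 + 11·k. Then 11·k ≡ 1 − 10 ≡ 0 (mod 3).
Need 11⁻¹ mod 3. Extended Euclid on (3, 2):
3 = 1·2 + 1
2 = 2·1 + 0
Back-substitute:
1 = 3 − 2
11⁻¹ ≡ 2 (mod 3), so k ≡ 2·0 ≡ 0 (mod 3).
x = 10 + 11·0 = 10.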